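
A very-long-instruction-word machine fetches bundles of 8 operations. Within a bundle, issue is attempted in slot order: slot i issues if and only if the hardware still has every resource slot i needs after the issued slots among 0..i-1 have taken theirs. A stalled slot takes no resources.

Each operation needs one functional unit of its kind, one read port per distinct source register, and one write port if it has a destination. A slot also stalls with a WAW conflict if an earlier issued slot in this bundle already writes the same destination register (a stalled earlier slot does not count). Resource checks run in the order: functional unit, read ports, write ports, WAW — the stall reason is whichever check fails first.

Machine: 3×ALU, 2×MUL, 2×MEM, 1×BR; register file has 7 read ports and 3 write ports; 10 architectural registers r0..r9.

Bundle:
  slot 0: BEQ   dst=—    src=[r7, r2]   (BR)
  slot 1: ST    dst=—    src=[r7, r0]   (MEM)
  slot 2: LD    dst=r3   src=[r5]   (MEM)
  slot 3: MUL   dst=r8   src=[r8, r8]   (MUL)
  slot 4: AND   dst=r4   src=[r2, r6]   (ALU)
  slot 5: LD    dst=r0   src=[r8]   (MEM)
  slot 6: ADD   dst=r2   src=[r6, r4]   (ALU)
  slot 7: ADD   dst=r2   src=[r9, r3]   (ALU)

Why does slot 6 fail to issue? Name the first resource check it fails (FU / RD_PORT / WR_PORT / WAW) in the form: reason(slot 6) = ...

#0 BR src=r7,r2 dispatched  <A:3 Mu:2 Ld:2 B:0 rd:5 wr:3>
#1 MEM src=r7,r0 dispatched  <A:3 Mu:2 Ld:1 B:0 rd:3 wr:3>
#2 MEM src=r5 dispatched  <A:3 Mu:2 Ld:0 B:0 rd:2 wr:2>
#3 MUL src=r8,r8 dispatched  <A:3 Mu:1 Ld:0 B:0 rd:1 wr:1>
#4 ALU src=r2,r6 held:RD_PORT  <A:3 Mu:1 Ld:0 B:0 rd:1 wr:1>
#5 MEM src=r8 held:FU  <A:3 Mu:1 Ld:0 B:0 rd:1 wr:1>
#6 ALU src=r6,r4 held:RD_PORT  <A:3 Mu:1 Ld:0 B:0 rd:1 wr:1>
#7 ALU src=r9,r3 held:RD_PORT  <A:3 Mu:1 Ld:0 B:0 rd:1 wr:1>

reason(slot 6) = RD_PORT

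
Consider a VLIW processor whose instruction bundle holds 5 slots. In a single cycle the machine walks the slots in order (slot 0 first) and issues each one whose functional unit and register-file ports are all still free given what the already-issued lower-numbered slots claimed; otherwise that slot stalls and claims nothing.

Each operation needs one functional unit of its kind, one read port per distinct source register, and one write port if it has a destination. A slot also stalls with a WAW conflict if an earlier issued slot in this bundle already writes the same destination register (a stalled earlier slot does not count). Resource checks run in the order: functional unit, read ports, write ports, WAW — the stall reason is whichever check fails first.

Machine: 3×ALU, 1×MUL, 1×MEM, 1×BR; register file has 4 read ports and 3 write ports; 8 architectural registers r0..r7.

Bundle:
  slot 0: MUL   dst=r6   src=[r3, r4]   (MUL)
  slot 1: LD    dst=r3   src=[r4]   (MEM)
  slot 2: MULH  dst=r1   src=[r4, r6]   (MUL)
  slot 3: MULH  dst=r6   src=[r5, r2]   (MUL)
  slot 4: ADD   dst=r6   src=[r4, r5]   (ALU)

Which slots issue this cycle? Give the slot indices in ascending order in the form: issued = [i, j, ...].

issued = [0, 1]

(0) want 1×MUL +2rd +1wr — yes → AL3|MU0|ME1|BR1|rd2|wr2
(1) want 1×MEM +1rd +1wr — yes → AL3|MU0|ME0|BR1|rd1|wr1
(2) want 1×MUL +2rd +1wr — FU → AL3|MU0|ME0|BR1|rd1|wr1
(3) want 1×MUL +2rd +1wr — FU → AL3|MU0|ME0|BR1|rd1|wr1
(4) want 1×ALU +2rd +1wr — RD_PORT → AL3|MU0|ME0|BR1|rd1|wr1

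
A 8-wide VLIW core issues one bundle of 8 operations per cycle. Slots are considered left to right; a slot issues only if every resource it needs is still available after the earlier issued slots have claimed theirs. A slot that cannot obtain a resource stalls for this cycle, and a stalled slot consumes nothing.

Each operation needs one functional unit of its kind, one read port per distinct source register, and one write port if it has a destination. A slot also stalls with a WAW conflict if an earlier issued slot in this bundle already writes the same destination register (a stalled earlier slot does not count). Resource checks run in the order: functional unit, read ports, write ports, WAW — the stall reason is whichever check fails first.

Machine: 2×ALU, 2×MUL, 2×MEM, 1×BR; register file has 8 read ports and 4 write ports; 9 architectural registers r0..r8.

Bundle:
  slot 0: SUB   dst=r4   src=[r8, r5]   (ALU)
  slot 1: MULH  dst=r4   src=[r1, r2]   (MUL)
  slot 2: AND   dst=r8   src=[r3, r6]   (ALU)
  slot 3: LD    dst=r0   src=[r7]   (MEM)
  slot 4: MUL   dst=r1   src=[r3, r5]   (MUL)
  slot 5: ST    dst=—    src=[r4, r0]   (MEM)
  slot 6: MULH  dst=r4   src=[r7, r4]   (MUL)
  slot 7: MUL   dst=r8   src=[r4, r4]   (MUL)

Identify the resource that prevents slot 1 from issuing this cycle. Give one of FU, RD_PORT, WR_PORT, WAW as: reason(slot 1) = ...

slot 0 (ALU): ISSUE — free A1,Mu2,Ld2,B1 rp6 wp3
slot 1 (MUL): stall WAW — free A1,Mu2,Ld2,B1 rp6 wp3
slot 2 (ALU): ISSUE — free A0,Mu2,Ld2,B1 rp4 wp2
slot 3 (MEM): ISSUE — free A0,Mu2,Ld1,B1 rp3 wp1
slot 4 (MUL): ISSUE — free A0,Mu1,Ld1,B1 rp1 wp0
slot 5 (MEM): stall RD_PORT — free A0,Mu1,Ld1,B1 rp1 wp0
slot 6 (MUL): stall RD_PORT — free A0,Mu1,Ld1,B1 rp1 wp0
slot 7 (MUL): stall WR_PORT — free A0,Mu1,Ld1,B1 rp1 wp0

reason(slot 1) = WAW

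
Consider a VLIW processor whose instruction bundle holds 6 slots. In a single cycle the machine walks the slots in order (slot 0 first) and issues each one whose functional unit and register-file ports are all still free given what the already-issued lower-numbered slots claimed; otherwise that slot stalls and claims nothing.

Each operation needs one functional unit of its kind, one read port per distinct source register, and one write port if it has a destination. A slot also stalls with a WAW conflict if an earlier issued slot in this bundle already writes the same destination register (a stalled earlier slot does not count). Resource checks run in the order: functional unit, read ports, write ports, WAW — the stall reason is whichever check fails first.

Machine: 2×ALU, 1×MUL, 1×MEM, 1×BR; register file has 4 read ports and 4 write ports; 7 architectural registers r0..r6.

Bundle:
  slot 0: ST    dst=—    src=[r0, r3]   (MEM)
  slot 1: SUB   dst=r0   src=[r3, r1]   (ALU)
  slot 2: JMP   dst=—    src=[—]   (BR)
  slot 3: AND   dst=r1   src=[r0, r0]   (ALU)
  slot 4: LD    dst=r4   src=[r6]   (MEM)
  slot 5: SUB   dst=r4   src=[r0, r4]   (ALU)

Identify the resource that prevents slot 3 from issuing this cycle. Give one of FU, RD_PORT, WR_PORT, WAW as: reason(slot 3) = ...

reason(slot 3) = RD_PORT

[0] MEM needs rd=2 wr=0: ok; after: ALU=2 MUL=1 MEM=0 BR=1, R=2, W=4
[1] ALU needs rd=2 wr=1: ok; after: ALU=1 MUL=1 MEM=0 BR=1, R=0, W=3
[2] BR needs rd=0 wr=0: ok; after: ALU=1 MUL=1 MEM=0 BR=0, R=0, W=3
[3] ALU needs rd=1 wr=1: RD_PORT; after: ALU=1 MUL=1 MEM=0 BR=0, R=0, W=3
[4] MEM needs rd=1 wr=1: FU; after: ALU=1 MUL=1 MEM=0 BR=0, R=0, W=3
[5] ALU needs rd=2 wr=1: RD_PORT; after: ALU=1 MUL=1 MEM=0 BR=0, R=0, W=3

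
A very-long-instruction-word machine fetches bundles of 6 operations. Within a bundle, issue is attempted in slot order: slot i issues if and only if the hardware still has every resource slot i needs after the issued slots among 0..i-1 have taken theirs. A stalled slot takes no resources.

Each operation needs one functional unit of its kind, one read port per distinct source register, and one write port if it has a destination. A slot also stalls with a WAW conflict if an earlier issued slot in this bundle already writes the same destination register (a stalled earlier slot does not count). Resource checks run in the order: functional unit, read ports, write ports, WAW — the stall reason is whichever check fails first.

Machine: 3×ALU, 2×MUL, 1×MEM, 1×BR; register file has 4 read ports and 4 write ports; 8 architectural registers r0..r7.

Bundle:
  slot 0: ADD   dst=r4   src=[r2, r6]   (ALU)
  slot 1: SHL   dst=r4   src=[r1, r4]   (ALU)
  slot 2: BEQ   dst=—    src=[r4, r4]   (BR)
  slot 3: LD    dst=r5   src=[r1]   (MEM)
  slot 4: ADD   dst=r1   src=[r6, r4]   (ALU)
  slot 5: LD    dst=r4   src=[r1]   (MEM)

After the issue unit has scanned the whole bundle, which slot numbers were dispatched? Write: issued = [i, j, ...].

  0. ALU→r4 ⇒ go  {2A/2Mu/1Ld/1B | 2r 3w}
  1. ALU→r4 ⇒ no(WAW)  {2A/2Mu/1Ld/1B | 2r 3w}
  2. BR ⇒ go  {2A/2Mu/1Ld/0B | 1r 3w}
  3. MEM→r5 ⇒ go  {2A/2Mu/0Ld/0B | 0r 2w}
  4. ALU→r1 ⇒ no(RD_PORT)  {2A/2Mu/0Ld/0B | 0r 2w}
  5. MEM→r4 ⇒ no(FU)  {2A/2Mu/0Ld/0B | 0r 2w}

issued = [0, 2, 3]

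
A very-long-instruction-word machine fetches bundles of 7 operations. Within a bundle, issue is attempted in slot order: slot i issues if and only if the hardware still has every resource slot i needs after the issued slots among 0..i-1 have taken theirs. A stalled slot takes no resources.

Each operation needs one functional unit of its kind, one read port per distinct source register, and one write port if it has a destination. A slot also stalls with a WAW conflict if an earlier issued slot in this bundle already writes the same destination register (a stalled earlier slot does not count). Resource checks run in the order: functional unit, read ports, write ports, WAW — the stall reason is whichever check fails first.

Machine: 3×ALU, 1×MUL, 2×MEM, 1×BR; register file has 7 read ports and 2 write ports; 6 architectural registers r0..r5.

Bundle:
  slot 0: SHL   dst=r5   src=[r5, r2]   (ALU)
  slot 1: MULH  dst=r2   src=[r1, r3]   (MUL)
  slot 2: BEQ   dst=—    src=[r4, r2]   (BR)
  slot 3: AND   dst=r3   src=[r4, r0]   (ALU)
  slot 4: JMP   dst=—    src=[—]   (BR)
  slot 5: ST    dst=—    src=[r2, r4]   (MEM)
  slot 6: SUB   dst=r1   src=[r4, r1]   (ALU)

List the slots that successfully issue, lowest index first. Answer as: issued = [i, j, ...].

issued = [0, 1, 2]

(0) want 1×ALU +2rd +1wr — yes → AL2|MU1|ME2|BR1|rd5|wr1
(1) want 1×MUL +2rd +1wr — yes → AL2|MU0|ME2|BR1|rd3|wr0
(2) want 1×BR +2rd +0wr — yes → AL2|MU0|ME2|BR0|rd1|wr0
(3) want 1×ALU +2rd +1wr — RD_PORT → AL2|MU0|ME2|BR0|rd1|wr0
(4) want 1×BR +0rd +0wr — FU → AL2|MU0|ME2|BR0|rd1|wr0
(5) want 1×MEM +2rd +0wr — RD_PORT → AL2|MU0|ME2|BR0|rd1|wr0
(6) want 1×ALU +2rd +1wr — RD_PORT → AL2|MU0|ME2|BR0|rd1|wr0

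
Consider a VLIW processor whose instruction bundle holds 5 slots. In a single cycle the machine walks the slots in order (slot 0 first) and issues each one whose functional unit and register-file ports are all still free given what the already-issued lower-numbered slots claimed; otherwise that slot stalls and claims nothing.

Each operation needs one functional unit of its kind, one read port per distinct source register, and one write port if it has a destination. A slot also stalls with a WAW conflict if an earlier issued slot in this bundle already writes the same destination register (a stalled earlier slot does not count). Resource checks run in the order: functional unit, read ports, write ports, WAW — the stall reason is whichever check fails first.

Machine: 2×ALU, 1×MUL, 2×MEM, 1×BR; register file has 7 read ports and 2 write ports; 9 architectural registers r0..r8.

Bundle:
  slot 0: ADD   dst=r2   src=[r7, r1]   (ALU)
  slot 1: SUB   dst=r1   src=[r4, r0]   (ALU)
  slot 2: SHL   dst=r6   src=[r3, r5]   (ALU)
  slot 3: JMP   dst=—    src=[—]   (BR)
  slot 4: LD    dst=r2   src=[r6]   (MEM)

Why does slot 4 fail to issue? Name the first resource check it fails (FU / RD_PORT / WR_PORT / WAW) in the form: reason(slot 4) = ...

reason(slot 4) = WR_PORT

(0) want 1×ALU +2rd +1wr — yes → AL1|MU1|ME2|BR1|rd5|wr1
(1) want 1×ALU +2rd +1wr — yes → AL0|MU1|ME2|BR1|rd3|wr0
(2) want 1×ALU +2rd +1wr — FU → AL0|MU1|ME2|BR1|rd3|wr0
(3) want 1×BR +0rd +0wr — yes → AL0|MU1|ME2|BR0|rd3|wr0
(4) want 1×MEM +1rd +1wr — WR_PORT → AL0|MU1|ME2|BR0|rd3|wr0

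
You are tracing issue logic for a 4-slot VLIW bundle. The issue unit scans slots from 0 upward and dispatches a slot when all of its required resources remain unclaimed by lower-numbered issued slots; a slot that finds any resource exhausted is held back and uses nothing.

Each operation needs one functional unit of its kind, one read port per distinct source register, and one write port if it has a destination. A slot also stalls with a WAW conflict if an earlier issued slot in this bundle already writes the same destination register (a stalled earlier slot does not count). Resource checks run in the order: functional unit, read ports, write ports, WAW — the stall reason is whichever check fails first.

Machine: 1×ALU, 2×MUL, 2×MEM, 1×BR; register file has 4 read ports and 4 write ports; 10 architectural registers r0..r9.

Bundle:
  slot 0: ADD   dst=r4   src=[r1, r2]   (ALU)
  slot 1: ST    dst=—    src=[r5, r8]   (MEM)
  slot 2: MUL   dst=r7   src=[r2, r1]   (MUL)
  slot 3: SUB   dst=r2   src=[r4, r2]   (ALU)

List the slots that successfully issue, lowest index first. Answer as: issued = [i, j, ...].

issued = [0, 1]

slot 0 (ALU): ISSUE — free A0,Mu2,Ld2,B1 rp2 wp3
slot 1 (MEM): ISSUE — free A0,Mu2,Ld1,B1 rp0 wp3
slot 2 (MUL): stall RD_PORT — free A0,Mu2,Ld1,B1 rp0 wp3
slot 3 (ALU): stall FU — free A0,Mu2,Ld1,B1 rp0 wp3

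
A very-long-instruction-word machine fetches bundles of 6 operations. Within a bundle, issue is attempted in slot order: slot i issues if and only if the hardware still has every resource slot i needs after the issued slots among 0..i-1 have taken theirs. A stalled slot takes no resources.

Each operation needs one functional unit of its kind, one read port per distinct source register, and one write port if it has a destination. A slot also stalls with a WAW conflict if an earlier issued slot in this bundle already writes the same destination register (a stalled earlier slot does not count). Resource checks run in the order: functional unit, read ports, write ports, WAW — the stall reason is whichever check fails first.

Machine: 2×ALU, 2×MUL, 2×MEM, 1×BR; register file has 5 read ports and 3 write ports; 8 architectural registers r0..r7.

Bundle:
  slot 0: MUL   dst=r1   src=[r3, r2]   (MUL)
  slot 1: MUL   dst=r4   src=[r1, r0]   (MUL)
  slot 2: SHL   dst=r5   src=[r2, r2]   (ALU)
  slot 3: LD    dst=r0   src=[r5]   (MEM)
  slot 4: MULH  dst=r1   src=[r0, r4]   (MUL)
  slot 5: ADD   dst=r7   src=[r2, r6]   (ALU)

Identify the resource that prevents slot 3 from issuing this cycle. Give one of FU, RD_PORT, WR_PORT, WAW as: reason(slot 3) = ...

#0 MUL src=r3,r2 dispatched  <A:2 Mu:1 Ld:2 B:1 rd:3 wr:2>
#1 MUL src=r1,r0 dispatched  <A:2 Mu:0 Ld:2 B:1 rd:1 wr:1>
#2 ALU src=r2,r2 dispatched  <A:1 Mu:0 Ld:2 B:1 rd:0 wr:0>
#3 MEM src=r5 held:RD_PORT  <A:1 Mu:0 Ld:2 B:1 rd:0 wr:0>
#4 MUL src=r0,r4 held:FU  <A:1 Mu:0 Ld:2 B:1 rd:0 wr:0>
#5 ALU src=r2,r6 held:RD_PORT  <A:1 Mu:0 Ld:2 B:1 rd:0 wr:0>

reason(slot 3) = RD_PORT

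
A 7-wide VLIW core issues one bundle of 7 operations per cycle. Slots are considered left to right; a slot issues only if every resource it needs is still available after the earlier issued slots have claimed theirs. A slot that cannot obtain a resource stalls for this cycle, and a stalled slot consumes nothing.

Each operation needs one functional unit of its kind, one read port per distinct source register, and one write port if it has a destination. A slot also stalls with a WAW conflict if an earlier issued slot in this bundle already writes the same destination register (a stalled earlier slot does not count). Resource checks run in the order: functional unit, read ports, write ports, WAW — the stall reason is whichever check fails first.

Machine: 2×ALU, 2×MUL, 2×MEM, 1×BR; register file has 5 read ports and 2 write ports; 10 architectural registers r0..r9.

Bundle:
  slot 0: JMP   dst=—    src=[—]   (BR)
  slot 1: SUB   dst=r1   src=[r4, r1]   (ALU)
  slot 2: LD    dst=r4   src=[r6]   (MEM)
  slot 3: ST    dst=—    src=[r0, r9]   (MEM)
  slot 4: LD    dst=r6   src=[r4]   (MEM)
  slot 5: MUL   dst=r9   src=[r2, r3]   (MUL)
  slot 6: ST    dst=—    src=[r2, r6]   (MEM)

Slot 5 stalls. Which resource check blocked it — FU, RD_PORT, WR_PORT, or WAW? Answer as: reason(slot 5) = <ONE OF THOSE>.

[0] BR needs rd=0 wr=0: ok; after: ALU=2 MUL=2 MEM=2 BR=0, R=5, W=2
[1] ALU needs rd=2 wr=1: ok; after: ALU=1 MUL=2 MEM=2 BR=0, R=3, W=1
[2] MEM needs rd=1 wr=1: ok; after: ALU=1 MUL=2 MEM=1 BR=0, R=2, W=0
[3] MEM needs rd=2 wr=0: ok; after: ALU=1 MUL=2 MEM=0 BR=0, R=0, W=0
[4] MEM needs rd=1 wr=1: FU; after: ALU=1 MUL=2 MEM=0 BR=0, R=0, W=0
[5] MUL needs rd=2 wr=1: RD_PORT; after: ALU=1 MUL=2 MEM=0 BR=0, R=0, W=0
[6] MEM needs rd=2 wr=0: FU; after: ALU=1 MUL=2 MEM=0 BR=0, R=0, W=0

reason(slot 5) = RD_PORT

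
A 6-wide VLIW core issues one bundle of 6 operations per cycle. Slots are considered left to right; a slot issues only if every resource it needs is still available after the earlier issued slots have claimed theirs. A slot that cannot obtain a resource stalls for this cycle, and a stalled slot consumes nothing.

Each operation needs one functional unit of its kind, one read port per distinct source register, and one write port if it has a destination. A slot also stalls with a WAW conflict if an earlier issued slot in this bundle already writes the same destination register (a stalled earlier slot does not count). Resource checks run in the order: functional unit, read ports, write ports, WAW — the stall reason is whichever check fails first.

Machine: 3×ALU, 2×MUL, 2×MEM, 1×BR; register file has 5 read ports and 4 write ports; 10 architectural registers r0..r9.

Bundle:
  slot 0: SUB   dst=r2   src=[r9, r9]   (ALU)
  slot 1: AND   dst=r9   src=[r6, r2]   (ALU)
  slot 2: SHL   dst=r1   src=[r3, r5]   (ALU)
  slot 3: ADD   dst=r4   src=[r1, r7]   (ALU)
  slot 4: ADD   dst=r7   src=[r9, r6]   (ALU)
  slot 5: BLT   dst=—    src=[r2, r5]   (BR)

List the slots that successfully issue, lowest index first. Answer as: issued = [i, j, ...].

issued = [0, 1, 2]

(0) want 1×ALU +1rd +1wr — yes → AL2|MU2|ME2|BR1|rd4|wr3
(1) want 1×ALU +2rd +1wr — yes → AL1|MU2|ME2|BR1|rd2|wr2
(2) want 1×ALU +2rd +1wr — yes → AL0|MU2|ME2|BR1|rd0|wr1
(3) want 1×ALU +2rd +1wr — FU → AL0|MU2|ME2|BR1|rd0|wr1
(4) want 1×ALU +2rd +1wr — FU → AL0|MU2|ME2|BR1|rd0|wr1
(5) want 1×BR +2rd +0wr — RD_PORT → AL0|MU2|ME2|BR1|rd0|wr1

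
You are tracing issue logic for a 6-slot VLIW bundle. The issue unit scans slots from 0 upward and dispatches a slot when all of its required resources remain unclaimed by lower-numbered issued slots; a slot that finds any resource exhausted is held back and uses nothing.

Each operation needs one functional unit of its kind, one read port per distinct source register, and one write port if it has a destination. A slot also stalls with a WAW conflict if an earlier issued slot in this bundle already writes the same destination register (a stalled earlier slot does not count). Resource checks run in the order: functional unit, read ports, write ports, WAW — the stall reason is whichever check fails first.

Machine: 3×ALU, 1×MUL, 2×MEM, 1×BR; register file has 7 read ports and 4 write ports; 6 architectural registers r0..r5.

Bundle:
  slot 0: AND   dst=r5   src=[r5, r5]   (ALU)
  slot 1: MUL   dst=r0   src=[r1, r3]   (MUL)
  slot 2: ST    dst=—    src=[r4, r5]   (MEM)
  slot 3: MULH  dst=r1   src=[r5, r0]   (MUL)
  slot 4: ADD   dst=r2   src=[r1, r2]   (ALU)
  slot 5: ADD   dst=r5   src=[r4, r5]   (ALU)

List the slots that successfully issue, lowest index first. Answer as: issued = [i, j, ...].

issued = [0, 1, 2, 4]

(0) want 1×ALU +1rd +1wr — yes → AL2|MU1|ME2|BR1|rd6|wr3
(1) want 1×MUL +2rd +1wr — yes → AL2|MU0|ME2|BR1|rd4|wr2
(2) want 1×MEM +2rd +0wr — yes → AL2|MU0|ME1|BR1|rd2|wr2
(3) want 1×MUL +2rd +1wr — FU → AL2|MU0|ME1|BR1|rd2|wr2
(4) want 1×ALU +2rd +1wr — yes → AL1|MU0|ME1|BR1|rd0|wr1
(5) want 1×ALU +2rd +1wr — RD_PORT → AL1|MU0|ME1|BR1|rd0|wr1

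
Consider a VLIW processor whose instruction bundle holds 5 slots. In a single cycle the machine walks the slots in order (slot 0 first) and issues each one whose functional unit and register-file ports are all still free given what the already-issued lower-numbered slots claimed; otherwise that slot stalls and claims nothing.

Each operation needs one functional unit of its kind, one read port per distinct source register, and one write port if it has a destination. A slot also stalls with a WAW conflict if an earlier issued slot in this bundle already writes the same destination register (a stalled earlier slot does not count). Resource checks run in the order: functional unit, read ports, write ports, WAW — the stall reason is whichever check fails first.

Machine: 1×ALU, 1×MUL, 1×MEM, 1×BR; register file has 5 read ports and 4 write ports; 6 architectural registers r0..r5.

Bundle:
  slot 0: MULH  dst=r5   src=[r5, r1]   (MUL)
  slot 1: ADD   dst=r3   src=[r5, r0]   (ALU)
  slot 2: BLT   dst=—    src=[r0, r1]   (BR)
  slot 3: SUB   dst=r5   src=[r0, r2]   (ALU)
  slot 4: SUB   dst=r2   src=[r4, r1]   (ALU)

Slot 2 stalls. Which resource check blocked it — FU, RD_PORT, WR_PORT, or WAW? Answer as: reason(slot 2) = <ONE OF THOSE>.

[0] MUL needs rd=2 wr=1: ok; after: ALU=1 MUL=0 MEM=1 BR=1, R=3, W=3
[1] ALU needs rd=2 wr=1: ok; after: ALU=0 MUL=0 MEM=1 BR=1, R=1, W=2
[2] BR needs rd=2 wr=0: RD_PORT; after: ALU=0 MUL=0 MEM=1 BR=1, R=1, W=2
[3] ALU needs rd=2 wr=1: FU; after: ALU=0 MUL=0 MEM=1 BR=1, R=1, W=2
[4] ALU needs rd=2 wr=1: FU; after: ALU=0 MUL=0 MEM=1 BR=1, R=1, W=2

reason(slot 2) = RD_PORT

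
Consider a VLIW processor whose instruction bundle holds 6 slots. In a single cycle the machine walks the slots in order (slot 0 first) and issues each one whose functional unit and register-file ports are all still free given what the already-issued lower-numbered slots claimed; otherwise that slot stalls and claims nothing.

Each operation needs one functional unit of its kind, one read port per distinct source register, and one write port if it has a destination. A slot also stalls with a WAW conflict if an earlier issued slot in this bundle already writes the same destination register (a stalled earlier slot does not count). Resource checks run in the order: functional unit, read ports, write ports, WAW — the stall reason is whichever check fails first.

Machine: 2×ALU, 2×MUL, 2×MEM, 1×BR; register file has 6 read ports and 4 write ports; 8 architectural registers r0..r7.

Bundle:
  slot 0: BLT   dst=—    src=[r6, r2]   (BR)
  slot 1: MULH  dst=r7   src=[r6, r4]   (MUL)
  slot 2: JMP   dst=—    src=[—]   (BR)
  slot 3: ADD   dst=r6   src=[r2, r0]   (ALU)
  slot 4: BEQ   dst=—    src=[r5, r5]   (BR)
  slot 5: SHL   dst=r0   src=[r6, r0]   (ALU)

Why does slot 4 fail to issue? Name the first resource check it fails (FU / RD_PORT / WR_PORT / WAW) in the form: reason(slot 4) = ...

slot 0 (BR): ISSUE — free A2,Mu2,Ld2,B0 rp4 wp4
slot 1 (MUL): ISSUE — free A2,Mu1,Ld2,B0 rp2 wp3
slot 2 (BR): stall FU — free A2,Mu1,Ld2,B0 rp2 wp3
slot 3 (ALU): ISSUE — free A1,Mu1,Ld2,B0 rp0 wp2
slot 4 (BR): stall FU — free A1,Mu1,Ld2,B0 rp0 wp2
slot 5 (ALU): stall RD_PORT — free A1,Mu1,Ld2,B0 rp0 wp2

reason(slot 4) = FU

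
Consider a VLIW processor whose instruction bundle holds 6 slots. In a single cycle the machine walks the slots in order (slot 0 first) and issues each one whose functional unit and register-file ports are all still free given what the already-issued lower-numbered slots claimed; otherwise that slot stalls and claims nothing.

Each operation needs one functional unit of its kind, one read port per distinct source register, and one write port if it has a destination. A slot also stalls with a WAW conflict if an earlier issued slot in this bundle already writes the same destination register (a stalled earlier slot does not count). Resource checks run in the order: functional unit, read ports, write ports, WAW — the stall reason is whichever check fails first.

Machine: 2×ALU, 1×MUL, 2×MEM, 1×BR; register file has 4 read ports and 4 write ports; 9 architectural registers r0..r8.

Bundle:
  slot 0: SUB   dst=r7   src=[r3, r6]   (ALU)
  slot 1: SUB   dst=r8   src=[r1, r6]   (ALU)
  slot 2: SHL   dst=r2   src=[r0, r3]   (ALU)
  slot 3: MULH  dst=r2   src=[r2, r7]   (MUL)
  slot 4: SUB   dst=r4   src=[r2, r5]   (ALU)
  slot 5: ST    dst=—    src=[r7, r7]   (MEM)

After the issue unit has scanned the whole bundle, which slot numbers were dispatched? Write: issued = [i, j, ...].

(0) want 1×ALU +2rd +1wr — yes → AL1|MU1|ME2|BR1|rd2|wr3
(1) want 1×ALU +2rd +1wr — yes → AL0|MU1|ME2|BR1|rd0|wr2
(2) want 1×ALU +2rd +1wr — FU → AL0|MU1|ME2|BR1|rd0|wr2
(3) want 1×MUL +2rd +1wr — RD_PORT → AL0|MU1|ME2|BR1|rd0|wr2
(4) want 1×ALU +2rd +1wr — FU → AL0|MU1|ME2|BR1|rd0|wr2
(5) want 1×MEM +1rd +0wr — RD_PORT → AL0|MU1|ME2|BR1|rd0|wr2

issued = [0, 1]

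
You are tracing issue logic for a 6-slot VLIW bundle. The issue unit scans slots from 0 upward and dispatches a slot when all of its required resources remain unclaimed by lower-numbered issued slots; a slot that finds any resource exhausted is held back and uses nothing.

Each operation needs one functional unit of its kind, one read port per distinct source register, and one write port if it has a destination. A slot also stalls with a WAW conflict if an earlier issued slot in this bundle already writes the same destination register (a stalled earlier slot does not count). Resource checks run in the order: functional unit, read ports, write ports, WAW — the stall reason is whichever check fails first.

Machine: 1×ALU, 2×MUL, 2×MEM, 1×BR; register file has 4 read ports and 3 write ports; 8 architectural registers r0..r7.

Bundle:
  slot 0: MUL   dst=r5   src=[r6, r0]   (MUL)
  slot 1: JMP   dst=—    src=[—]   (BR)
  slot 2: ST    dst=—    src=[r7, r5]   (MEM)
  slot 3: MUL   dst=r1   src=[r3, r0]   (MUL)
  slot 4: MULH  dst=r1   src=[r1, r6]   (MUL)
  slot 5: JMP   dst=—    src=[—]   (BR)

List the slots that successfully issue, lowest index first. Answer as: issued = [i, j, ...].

issued = [0, 1, 2]

#0 MUL src=r6,r0 dispatched  <A:1 Mu:1 Ld:2 B:1 rd:2 wr:2>
#1 BR src=- dispatched  <A:1 Mu:1 Ld:2 B:0 rd:2 wr:2>
#2 MEM src=r7,r5 dispatched  <A:1 Mu:1 Ld:1 B:0 rd:0 wr:2>
#3 MUL src=r3,r0 held:RD_PORT  <A:1 Mu:1 Ld:1 B:0 rd:0 wr:2>
#4 MUL src=r1,r6 held:RD_PORT  <A:1 Mu:1 Ld:1 B:0 rd:0 wr:2>
#5 BR src=- held:FU  <A:1 Mu:1 Ld:1 B:0 rd:0 wr:2>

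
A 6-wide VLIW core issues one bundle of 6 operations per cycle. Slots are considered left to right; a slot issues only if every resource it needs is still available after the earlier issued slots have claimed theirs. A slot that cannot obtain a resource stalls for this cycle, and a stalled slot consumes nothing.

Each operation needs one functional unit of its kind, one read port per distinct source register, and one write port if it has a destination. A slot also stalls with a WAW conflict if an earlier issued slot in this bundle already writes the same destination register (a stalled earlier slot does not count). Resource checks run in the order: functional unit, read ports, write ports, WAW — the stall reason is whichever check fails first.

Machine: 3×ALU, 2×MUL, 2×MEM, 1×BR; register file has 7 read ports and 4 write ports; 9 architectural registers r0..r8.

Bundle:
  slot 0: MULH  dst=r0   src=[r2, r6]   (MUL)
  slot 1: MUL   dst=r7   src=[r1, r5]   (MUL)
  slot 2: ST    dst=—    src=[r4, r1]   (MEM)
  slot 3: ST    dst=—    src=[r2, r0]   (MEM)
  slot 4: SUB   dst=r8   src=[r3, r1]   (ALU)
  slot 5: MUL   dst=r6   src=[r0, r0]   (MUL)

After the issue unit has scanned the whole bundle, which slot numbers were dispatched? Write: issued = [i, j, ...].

  0. MUL→r0 ⇒ go  {3A/1Mu/2Ld/1B | 5r 3w}
  1. MUL→r7 ⇒ go  {3A/0Mu/2Ld/1B | 3r 2w}
  2. MEM ⇒ go  {3A/0Mu/1Ld/1B | 1r 2w}
  3. MEM ⇒ no(RD_PORT)  {3A/0Mu/1Ld/1B | 1r 2w}
  4. ALU→r8 ⇒ no(RD_PORT)  {3A/0Mu/1Ld/1B | 1r 2w}
  5. MUL→r6 ⇒ no(FU)  {3A/0Mu/1Ld/1B | 1r 2w}

issued = [0, 1, 2]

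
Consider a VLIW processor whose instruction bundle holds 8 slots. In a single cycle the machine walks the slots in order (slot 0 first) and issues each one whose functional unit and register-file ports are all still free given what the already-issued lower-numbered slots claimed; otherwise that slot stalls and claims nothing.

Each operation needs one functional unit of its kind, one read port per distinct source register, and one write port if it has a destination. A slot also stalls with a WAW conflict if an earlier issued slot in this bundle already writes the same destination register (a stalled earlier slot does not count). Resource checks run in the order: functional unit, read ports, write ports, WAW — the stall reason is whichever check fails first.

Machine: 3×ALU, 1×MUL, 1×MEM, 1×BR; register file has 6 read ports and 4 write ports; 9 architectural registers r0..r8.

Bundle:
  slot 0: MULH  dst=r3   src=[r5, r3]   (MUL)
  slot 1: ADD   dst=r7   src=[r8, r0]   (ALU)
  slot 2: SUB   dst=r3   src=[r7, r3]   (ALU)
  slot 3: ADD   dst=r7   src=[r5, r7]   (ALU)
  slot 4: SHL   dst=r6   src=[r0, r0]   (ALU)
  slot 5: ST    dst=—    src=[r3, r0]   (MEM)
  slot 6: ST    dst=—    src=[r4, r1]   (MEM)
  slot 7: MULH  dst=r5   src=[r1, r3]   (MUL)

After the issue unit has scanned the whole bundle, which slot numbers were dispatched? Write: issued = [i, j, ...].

(0) want 1×MUL +2rd +1wr — yes → AL3|MU0|ME1|BR1|rd4|wr3
(1) want 1×ALU +2rd +1wr — yes → AL2|MU0|ME1|BR1|rd2|wr2
(2) want 1×ALU +2rd +1wr — WAW → AL2|MU0|ME1|BR1|rd2|wr2
(3) want 1×ALU +2rd +1wr — WAW → AL2|MU0|ME1|BR1|rd2|wr2
(4) want 1×ALU +1rd +1wr — yes → AL1|MU0|ME1|BR1|rd1|wr1
(5) want 1×MEM +2rd +0wr — RD_PORT → AL1|MU0|ME1|BR1|rd1|wr1
(6) want 1×MEM +2rd +0wr — RD_PORT → AL1|MU0|ME1|BR1|rd1|wr1
(7) want 1×MUL +2rd +1wr — FU → AL1|MU0|ME1|BR1|rd1|wr1

issued = [0, 1, 4]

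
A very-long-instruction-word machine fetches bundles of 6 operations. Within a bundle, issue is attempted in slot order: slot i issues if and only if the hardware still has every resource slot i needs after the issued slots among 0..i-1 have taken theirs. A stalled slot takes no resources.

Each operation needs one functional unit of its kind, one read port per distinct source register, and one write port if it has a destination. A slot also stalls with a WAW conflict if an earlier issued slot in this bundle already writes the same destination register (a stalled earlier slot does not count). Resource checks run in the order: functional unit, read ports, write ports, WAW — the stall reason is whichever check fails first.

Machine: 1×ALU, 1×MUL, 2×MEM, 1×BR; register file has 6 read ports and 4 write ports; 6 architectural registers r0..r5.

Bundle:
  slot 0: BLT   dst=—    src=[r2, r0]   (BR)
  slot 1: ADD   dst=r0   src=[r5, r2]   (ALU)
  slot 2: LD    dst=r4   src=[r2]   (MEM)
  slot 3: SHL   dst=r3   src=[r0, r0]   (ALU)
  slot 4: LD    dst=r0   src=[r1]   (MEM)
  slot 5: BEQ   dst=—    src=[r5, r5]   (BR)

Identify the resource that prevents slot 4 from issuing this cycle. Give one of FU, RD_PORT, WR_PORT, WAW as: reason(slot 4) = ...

slot 0 (BR): ISSUE — free A1,Mu1,Ld2,B0 rp4 wp4
slot 1 (ALU): ISSUE — free A0,Mu1,Ld2,B0 rp2 wp3
slot 2 (MEM): ISSUE — free A0,Mu1,Ld1,B0 rp1 wp2
slot 3 (ALU): stall FU — free A0,Mu1,Ld1,B0 rp1 wp2
slot 4 (MEM): stall WAW — free A0,Mu1,Ld1,B0 rp1 wp2
slot 5 (BR): stall FU — free A0,Mu1,Ld1,B0 rp1 wp2

reason(slot 4) = WAW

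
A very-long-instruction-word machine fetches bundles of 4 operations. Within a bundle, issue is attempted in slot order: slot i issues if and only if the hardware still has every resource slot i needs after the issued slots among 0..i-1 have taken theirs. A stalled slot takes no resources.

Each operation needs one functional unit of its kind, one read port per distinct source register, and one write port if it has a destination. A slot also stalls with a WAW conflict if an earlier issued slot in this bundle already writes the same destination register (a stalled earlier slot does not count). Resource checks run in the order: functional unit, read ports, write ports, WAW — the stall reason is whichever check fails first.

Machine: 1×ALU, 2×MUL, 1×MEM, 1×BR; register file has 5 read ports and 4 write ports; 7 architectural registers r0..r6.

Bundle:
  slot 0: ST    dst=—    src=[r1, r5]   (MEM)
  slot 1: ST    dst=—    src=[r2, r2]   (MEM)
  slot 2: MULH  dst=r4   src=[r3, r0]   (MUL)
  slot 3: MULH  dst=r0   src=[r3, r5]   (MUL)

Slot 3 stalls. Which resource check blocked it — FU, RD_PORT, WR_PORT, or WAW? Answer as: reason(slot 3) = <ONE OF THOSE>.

reason(slot 3) = RD_PORT

slot 0 (MEM): ISSUE — free A1,Mu2,Ld0,B1 rp3 wp4
slot 1 (MEM): stall FU — free A1,Mu2,Ld0,B1 rp3 wp4
slot 2 (MUL): ISSUE — free A1,Mu1,Ld0,B1 rp1 wp3
slot 3 (MUL): stall RD_PORT — free A1,Mu1,Ld0,B1 rp1 wp3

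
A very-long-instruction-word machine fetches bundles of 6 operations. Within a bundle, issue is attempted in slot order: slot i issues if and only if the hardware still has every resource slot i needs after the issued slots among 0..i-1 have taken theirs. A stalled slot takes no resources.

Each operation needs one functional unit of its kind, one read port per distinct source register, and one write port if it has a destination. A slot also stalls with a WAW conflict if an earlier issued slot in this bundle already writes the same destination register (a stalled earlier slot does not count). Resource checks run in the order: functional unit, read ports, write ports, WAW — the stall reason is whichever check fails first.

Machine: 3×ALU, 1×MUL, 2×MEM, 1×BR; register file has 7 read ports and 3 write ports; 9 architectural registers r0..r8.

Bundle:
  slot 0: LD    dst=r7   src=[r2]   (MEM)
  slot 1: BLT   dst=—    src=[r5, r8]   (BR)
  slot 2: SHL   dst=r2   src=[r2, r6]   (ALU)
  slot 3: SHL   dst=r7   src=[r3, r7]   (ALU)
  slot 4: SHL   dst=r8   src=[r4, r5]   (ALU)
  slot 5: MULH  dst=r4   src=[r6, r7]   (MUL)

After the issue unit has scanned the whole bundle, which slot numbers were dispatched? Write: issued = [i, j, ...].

  0. MEM→r7 ⇒ go  {3A/1Mu/1Ld/1B | 6r 2w}
  1. BR ⇒ go  {3A/1Mu/1Ld/0B | 4r 2w}
  2. ALU→r2 ⇒ go  {2A/1Mu/1Ld/0B | 2r 1w}
  3. ALU→r7 ⇒ no(WAW)  {2A/1Mu/1Ld/0B | 2r 1w}
  4. ALU→r8 ⇒ go  {1A/1Mu/1Ld/0B | 0r 0w}
  5. MUL→r4 ⇒ no(RD_PORT)  {1A/1Mu/1Ld/0B | 0r 0w}

issued = [0, 1, 2, 4]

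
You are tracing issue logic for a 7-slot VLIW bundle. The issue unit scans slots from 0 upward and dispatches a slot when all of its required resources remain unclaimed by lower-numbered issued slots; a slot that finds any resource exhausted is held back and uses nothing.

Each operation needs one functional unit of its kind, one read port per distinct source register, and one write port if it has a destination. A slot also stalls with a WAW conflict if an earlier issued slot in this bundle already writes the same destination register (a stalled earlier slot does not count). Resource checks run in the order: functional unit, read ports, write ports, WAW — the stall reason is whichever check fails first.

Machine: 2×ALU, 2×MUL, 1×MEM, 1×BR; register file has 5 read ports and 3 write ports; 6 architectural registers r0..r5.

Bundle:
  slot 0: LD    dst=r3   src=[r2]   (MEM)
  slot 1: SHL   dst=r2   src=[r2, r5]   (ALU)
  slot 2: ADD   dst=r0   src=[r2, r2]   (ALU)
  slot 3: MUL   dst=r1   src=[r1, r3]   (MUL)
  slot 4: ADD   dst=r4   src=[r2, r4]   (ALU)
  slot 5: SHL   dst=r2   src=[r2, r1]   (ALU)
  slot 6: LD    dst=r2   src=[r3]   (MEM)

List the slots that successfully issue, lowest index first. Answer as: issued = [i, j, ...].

slot 0 (MEM): ISSUE — free A2,Mu2,Ld0,B1 rp4 wp2
slot 1 (ALU): ISSUE — free A1,Mu2,Ld0,B1 rp2 wp1
slot 2 (ALU): ISSUE — free A0,Mu2,Ld0,B1 rp1 wp0
slot 3 (MUL): stall RD_PORT — free A0,Mu2,Ld0,B1 rp1 wp0
slot 4 (ALU): stall FU — free A0,Mu2,Ld0,B1 rp1 wp0
slot 5 (ALU): stall FU — free A0,Mu2,Ld0,B1 rp1 wp0
slot 6 (MEM): stall FU — free A0,Mu2,Ld0,B1 rp1 wp0

issued = [0, 1, 2]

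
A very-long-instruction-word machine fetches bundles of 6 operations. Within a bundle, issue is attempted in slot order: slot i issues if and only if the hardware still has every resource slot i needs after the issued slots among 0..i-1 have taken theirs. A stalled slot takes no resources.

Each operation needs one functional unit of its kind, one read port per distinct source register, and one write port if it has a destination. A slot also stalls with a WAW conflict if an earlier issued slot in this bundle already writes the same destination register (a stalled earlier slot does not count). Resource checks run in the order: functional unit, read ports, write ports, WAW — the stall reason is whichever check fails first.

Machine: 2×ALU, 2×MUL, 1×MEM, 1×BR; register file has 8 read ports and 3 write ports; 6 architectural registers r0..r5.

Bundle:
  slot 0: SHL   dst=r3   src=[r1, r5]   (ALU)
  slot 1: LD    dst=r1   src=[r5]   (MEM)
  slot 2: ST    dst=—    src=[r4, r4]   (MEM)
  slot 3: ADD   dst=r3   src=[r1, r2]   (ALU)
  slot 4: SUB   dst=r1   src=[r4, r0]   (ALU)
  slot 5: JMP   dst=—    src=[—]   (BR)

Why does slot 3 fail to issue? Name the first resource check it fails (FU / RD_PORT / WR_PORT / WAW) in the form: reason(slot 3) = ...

[0] ALU needs rd=2 wr=1: ok; after: ALU=1 MUL=2 MEM=1 BR=1, R=6, W=2
[1] MEM needs rd=1 wr=1: ok; after: ALU=1 MUL=2 MEM=0 BR=1, R=5, W=1
[2] MEM needs rd=1 wr=0: FU; after: ALU=1 MUL=2 MEM=0 BR=1, R=5, W=1
[3] ALU needs rd=2 wr=1: WAW; after: ALU=1 MUL=2 MEM=0 BR=1, R=5, W=1
[4] ALU needs rd=2 wr=1: WAW; after: ALU=1 MUL=2 MEM=0 BR=1, R=5, W=1
[5] BR needs rd=0 wr=0: ok; after: ALU=1 MUL=2 MEM=0 BR=0, R=5, W=1

reason(slot 3) = WAW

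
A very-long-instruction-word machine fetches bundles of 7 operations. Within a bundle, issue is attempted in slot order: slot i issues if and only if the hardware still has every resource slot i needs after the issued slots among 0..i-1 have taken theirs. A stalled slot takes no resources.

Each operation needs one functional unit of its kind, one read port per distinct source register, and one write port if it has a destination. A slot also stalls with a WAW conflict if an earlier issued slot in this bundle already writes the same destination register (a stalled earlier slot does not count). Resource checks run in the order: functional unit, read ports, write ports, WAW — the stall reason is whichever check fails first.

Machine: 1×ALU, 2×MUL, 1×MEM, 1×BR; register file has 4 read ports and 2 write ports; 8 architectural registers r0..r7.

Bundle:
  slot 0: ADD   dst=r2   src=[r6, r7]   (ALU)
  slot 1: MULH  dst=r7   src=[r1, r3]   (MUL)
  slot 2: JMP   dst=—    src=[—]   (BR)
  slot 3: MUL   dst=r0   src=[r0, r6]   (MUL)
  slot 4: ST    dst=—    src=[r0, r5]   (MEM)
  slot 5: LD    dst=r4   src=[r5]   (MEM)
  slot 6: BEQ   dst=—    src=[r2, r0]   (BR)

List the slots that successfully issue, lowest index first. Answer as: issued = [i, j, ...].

#0 ALU src=r6,r7 dispatched  <A:0 Mu:2 Ld:1 B:1 rd:2 wr:1>
#1 MUL src=r1,r3 dispatched  <A:0 Mu:1 Ld:1 B:1 rd:0 wr:0>
#2 BR src=- dispatched  <A:0 Mu:1 Ld:1 B:0 rd:0 wr:0>
#3 MUL src=r0,r6 held:RD_PORT  <A:0 Mu:1 Ld:1 B:0 rd:0 wr:0>
#4 MEM src=r0,r5 held:RD_PORT  <A:0 Mu:1 Ld:1 B:0 rd:0 wr:0>
#5 MEM src=r5 held:RD_PORT  <A:0 Mu:1 Ld:1 B:0 rd:0 wr:0>
#6 BR src=r2,r0 held:FU  <A:0 Mu:1 Ld:1 B:0 rd:0 wr:0>

issued = [0, 1, 2]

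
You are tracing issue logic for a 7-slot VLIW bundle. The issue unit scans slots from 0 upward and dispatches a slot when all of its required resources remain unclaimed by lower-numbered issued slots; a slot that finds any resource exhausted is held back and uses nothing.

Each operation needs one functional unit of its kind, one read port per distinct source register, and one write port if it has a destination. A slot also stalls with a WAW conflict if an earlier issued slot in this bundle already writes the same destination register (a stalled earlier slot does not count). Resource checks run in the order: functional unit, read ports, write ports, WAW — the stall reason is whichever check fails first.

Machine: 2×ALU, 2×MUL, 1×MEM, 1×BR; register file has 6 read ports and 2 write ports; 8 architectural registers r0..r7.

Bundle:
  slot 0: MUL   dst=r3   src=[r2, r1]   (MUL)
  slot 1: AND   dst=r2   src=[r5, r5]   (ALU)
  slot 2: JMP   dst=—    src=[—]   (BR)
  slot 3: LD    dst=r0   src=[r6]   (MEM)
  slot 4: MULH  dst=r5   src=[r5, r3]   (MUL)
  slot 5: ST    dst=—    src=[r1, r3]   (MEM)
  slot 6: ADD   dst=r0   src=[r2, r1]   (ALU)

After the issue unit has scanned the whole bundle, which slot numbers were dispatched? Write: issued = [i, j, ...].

issued = [0, 1, 2, 5]

  0. MUL→r3 ⇒ go  {2A/1Mu/1Ld/1B | 4r 1w}
  1. ALU→r2 ⇒ go  {1A/1Mu/1Ld/1B | 3r 0w}
  2. BR ⇒ go  {1A/1Mu/1Ld/0B | 3r 0w}
  3. MEM→r0 ⇒ no(WR_PORT)  {1A/1Mu/1Ld/0B | 3r 0w}
  4. MUL→r5 ⇒ no(WR_PORT)  {1A/1Mu/1Ld/0B | 3r 0w}
  5. MEM ⇒ go  {1A/1Mu/0Ld/0B | 1r 0w}
  6. ALU→r0 ⇒ no(RD_PORT)  {1A/1Mu/0Ld/0B | 1r 0w}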